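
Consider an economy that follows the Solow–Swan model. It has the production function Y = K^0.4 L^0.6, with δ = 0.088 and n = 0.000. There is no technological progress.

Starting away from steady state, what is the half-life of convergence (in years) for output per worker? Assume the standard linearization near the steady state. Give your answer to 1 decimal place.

half-life ≈ 13.1 years

Near the steady state the convergence rate is λ = (1 − α)(n + δ).
λ = (1 − 0.4) × 0.088 = 0.6 × 0.088 = 0.0528
Half-life = ln 2 / λ = 0.6931 / 0.0528 ≈ 13.13 years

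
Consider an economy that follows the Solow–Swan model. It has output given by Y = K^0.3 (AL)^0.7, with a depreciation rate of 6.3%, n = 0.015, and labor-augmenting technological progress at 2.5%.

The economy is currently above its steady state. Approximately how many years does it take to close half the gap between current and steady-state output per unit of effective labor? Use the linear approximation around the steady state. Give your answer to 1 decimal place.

Near the steady state the convergence rate is λ = (1 − α)(n + g + δ).
λ = (1 − 0.3) × 0.103 = 0.7 × 0.103 = 0.0721
Half-life = ln 2 / λ = 0.6931 / 0.0721 ≈ 9.61 years

t_½ ≈ 9.6 years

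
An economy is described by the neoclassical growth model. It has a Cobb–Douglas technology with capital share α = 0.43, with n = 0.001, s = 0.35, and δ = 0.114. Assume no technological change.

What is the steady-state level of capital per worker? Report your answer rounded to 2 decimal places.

In steady state, investment equals break-even investment: s·k^α = (n + δ)·k.
Dividing both sides by k: k^(1−α) = s / (n + δ).
k^0.57 = 0.35 / (0.001 + 0.114) = 0.35 / 0.115 = 3.0435
k* = 3.0435^(1/0.57) ≈ 7.0473

k* ≈ 7.05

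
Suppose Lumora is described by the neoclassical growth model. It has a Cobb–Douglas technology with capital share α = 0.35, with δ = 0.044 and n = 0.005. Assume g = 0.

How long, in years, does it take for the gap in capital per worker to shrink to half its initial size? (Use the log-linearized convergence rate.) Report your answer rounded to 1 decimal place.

Near the steady state the convergence rate is λ = (1 − α)(n + δ).
λ = (1 − 0.35) × 0.049 = 0.65 × 0.049 = 0.03185
Half-life = ln 2 / λ = 0.6931 / 0.03185 ≈ 21.76 years

half-life ≈ 21.8 years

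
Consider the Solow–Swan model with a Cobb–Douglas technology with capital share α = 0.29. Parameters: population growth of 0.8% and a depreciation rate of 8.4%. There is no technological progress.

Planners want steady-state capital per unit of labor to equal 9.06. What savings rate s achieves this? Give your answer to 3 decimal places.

In steady state, investment equals break-even investment: s·k^α = (n + δ)·k.
So s / (n + δ) = (k*)^(1−α) = 9.06^0.71 = 4.7815.
Therefore s = 4.7815 × (n + δ) = 4.7815 × 0.092 = 0.4399.

s ≈ 0.440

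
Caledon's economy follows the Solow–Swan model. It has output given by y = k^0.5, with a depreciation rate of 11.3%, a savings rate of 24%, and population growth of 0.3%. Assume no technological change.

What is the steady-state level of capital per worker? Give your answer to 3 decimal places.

k* ≈ 4.281

At the steady state, Δk = 0, so s·k^α = (n + δ)·k.
Rearranging, k^(1−α) = s / (n + δ).
k^0.5 = 0.24 / (0.003 + 0.113) = 0.24 / 0.116 = 2.0690
k* = 2.0690^(1/0.5) ≈ 4.2808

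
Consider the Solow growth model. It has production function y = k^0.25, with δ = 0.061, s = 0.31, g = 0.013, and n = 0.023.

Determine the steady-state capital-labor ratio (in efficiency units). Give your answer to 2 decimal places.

k* = 4.71

Steady state requires s·f(k) = (n + g + δ)·k, i.e. s·k^α = (n + g + δ)·k.
Dividing both sides by k: k^(1−α) = s / (n + g + δ).
k^0.75 = 0.31 / (0.023 + 0.013 + 0.061) = 0.31 / 0.097 = 3.1959
k* = 3.1959^(1/0.75) ≈ 4.7075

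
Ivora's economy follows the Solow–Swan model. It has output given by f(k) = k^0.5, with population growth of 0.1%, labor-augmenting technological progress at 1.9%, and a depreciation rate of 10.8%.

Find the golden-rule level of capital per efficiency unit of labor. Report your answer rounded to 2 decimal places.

The golden rule sets f'(k) = n + g + δ, i.e. α·k^(α−1) = n + g + δ.
So k^(1−α) = α / (n + g + δ) = 0.5 / 0.128 = 3.9063.
k_gold = 3.9063^(1/0.5) ≈ 15.2592

k_gold ≈ 15.26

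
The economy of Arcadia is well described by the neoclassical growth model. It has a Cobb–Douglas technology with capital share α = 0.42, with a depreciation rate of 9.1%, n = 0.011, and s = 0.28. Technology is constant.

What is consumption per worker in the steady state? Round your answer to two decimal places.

c* ≈ 1.50

At the steady state, Δk = 0, so s·k^α = (n + δ)·k.
Rearranging, k^(1−α) = s / (n + δ).
k^0.58 = 0.28 / (0.011 + 0.091) = 0.28 / 0.102 = 2.7451
k* = 2.7451^(1/0.58) ≈ 5.7034
y* = (k*)^α = 5.7034^0.42 ≈ 2.0777
c* = (1 − s)·y* = (1 − 0.28) × 2.0777 ≈ 1.4959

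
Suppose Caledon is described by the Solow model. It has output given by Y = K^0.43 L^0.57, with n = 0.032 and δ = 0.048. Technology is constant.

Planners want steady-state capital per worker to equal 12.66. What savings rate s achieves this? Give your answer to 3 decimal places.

s ≈ 0.340

Steady state requires s·f(k) = (n + δ)·k, i.e. s·k^α = (n + δ)·k.
So s / (n + δ) = (k*)^(1−α) = 12.66^0.57 = 4.2500.
Therefore s = 4.2500 × (n + δ) = 4.2500 × 0.080 = 0.3400.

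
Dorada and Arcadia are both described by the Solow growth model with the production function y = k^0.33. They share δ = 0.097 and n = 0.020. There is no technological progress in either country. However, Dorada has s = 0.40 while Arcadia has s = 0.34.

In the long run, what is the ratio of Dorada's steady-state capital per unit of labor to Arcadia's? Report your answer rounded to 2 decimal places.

k*_D / k*_A ≈ 1.27

Steady-state k* = [s/(n + δ)]^(1/(1−α)), so the ratio is [ (s_D/(n + δ)_D) / (s_A/(n + δ)_A) ]^1.4925.
s_D/(n + δ)_D = 0.40/0.117 = 3.4188; s_A/(n + δ)_A = 0.34/0.117 = 2.9060.
Ratio = (3.4188/2.9060)^1.4925 = 1.1765^1.4925 ≈ 1.2746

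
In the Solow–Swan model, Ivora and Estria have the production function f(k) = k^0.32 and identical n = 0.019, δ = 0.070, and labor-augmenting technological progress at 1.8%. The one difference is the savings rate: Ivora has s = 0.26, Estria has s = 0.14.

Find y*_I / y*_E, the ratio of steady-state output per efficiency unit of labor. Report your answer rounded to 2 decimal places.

y*_I / y*_E ≈ 1.34

Steady-state y* = [s/(n + g + δ)]^(α/(1−α)), so the ratio is [ (s_I/(n + g + δ)_I) / (s_E/(n + g + δ)_E) ]^0.4706.
s_I/(n + g + δ)_I = 0.26/0.107 = 2.4299; s_E/(n + g + δ)_E = 0.14/0.107 = 1.3084.
Ratio = (2.4299/1.3084)^0.4706 = 1.8572^0.4706 ≈ 1.3382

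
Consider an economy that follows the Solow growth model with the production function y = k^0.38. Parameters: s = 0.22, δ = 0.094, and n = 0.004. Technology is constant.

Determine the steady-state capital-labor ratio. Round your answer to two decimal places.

Steady state requires s·f(k) = (n + δ)·k, i.e. s·k^α = (n + δ)·k.
Rearranging, k^(1−α) = s / (n + δ).
k^0.62 = 0.22 / (0.004 + 0.094) = 0.22 / 0.098 = 2.2449
k* = 2.2449^(1/0.62) ≈ 3.6851

k* = 3.69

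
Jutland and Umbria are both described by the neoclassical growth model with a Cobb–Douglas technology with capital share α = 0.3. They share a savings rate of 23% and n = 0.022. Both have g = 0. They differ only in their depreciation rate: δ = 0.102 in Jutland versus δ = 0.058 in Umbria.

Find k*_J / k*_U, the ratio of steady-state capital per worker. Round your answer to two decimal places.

ratio ≈ 0.53

Steady-state k* = [s/(n + δ)]^(1/(1−α)), so the ratio is [ (s_J/(n + δ)_J) / (s_U/(n + δ)_U) ]^1.4286.
s_J/(n + δ)_J = 0.23/0.124 = 1.8548; s_U/(n + δ)_U = 0.23/0.080 = 2.8750.
Ratio = (1.8548/2.8750)^1.4286 = 0.6451^1.4286 ≈ 0.5346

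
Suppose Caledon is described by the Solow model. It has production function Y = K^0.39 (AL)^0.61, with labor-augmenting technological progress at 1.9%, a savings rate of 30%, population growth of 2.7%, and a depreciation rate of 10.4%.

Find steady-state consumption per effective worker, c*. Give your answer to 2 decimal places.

Steady state requires s·f(k) = (n + g + δ)·k, i.e. s·k^α = (n + g + δ)·k.
Rearranging, k^(1−α) = s / (n + g + δ).
k^0.61 = 0.30 / (0.027 + 0.019 + 0.104) = 0.30 / 0.150 = 2.0000
k* = 2.0000^(1/0.61) ≈ 3.1152
y* = (k*)^α = 3.1152^0.39 ≈ 1.5576
c* = (1 − s)·y* = (1 − 0.30) × 1.5576 ≈ 1.0903

c* ≈ 1.09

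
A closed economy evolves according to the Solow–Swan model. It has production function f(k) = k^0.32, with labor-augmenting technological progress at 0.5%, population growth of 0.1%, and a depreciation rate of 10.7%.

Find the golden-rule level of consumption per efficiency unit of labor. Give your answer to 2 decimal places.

c_gold ≈ 1.11

At the golden rule, f'(k) = n + g + δ, so α·k^(α−1) = n + g + δ and k_gold = (α/(n + g + δ))^(1/(1−α)).
k_gold = (0.32/0.113)^(1/0.68) = 2.8319^1.4706 ≈ 4.6220
c_gold = f(k_gold) − (n + g + δ)·k_gold = 1.6321 − 0.113×4.6220 ≈ 1.1098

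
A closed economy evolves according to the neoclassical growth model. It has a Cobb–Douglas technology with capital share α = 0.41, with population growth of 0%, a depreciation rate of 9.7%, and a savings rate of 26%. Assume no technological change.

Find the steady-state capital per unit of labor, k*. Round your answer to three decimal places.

k* = 5.318

In steady state, investment equals break-even investment: s·k^α = (n + δ)·k.
Rearranging, k^(1−α) = s / (n + δ).
k^0.59 = 0.26 / (0.000 + 0.097) = 0.26 / 0.097 = 2.6804
k* = 2.6804^(1/0.59) ≈ 5.3182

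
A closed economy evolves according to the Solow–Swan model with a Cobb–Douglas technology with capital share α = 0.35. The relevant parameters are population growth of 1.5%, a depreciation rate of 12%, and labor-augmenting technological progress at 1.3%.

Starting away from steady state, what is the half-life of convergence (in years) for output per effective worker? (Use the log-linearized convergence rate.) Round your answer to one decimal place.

half-life ≈ 7.2 years

Near the steady state the convergence rate is λ = (1 − α)(n + g + δ).
λ = (1 − 0.35) × 0.148 = 0.65 × 0.148 = 0.0962
Half-life = ln 2 / λ = 0.6931 / 0.0962 ≈ 7.20 years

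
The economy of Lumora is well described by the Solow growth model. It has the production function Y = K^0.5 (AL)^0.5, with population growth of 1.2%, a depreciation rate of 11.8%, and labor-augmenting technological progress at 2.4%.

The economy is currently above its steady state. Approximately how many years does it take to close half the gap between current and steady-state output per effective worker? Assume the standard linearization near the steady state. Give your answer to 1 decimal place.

t_½ ≈ 9.0 years

Near the steady state the convergence rate is λ = (1 − α)(n + g + δ).
λ = (1 − 0.5) × 0.154 = 0.5 × 0.154 = 0.0770
Half-life = ln 2 / λ = 0.6931 / 0.0770 ≈ 9.00 years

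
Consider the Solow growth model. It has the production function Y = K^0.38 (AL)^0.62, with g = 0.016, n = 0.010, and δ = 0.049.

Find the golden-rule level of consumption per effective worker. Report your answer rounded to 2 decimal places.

c_gold ≈ 1.68

At the golden rule, f'(k) = n + g + δ, so α·k^(α−1) = n + g + δ and k_gold = (α/(n + g + δ))^(1/(1−α)).
k_gold = (0.38/0.075)^(1/0.62) = 5.0667^1.6129 ≈ 13.6978
c_gold = f(k_gold) − (n + g + δ)·k_gold = 2.7035 − 0.075×13.6978 ≈ 1.6762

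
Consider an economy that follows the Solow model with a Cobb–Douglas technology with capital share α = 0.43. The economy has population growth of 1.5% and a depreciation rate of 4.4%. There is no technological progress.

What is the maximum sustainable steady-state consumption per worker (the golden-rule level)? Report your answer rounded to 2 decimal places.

c_gold ≈ 2.55

At the golden rule, f'(k) = n + δ, so α·k^(α−1) = n + δ and k_gold = (α/(n + δ))^(1/(1−α)).
k_gold = (0.43/0.059)^(1/0.57) = 7.2881^1.7544 ≈ 32.6115
c_gold = f(k_gold) − (n + δ)·k_gold = 4.4746 − 0.059×32.6115 ≈ 2.5505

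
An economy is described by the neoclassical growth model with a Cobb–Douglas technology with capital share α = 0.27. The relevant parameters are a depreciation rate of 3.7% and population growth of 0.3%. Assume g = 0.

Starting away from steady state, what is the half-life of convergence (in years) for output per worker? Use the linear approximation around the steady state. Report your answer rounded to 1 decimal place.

about 23.7 years

Near the steady state the convergence rate is λ = (1 − α)(n + δ).
λ = (1 − 0.27) × 0.040 = 0.73 × 0.040 = 0.0292
Half-life = ln 2 / λ = 0.6931 / 0.0292 ≈ 23.74 years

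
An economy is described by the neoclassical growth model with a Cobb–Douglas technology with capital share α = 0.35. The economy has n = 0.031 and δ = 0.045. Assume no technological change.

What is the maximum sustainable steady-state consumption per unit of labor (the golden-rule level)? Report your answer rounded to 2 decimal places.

c_gold ≈ 1.48

At the golden rule, f'(k) = n + δ, so α·k^(α−1) = n + δ and k_gold = (α/(n + δ))^(1/(1−α)).
k_gold = (0.35/0.076)^(1/0.65) = 4.6053^1.5385 ≈ 10.4815
c_gold = f(k_gold) − (n + δ)·k_gold = 2.2759 − 0.076×10.4815 ≈ 1.4793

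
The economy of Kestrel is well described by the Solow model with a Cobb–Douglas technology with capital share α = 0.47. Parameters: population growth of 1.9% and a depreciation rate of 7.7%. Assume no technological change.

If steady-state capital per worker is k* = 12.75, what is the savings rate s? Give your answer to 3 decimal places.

Steady state requires s·f(k) = (n + δ)·k, i.e. s·k^α = (n + δ)·k.
So s / (n + δ) = (k*)^(1−α) = 12.75^0.53 = 3.8541.
Therefore s = 3.8541 × (n + δ) = 3.8541 × 0.096 = 0.3700.

s ≈ 0.370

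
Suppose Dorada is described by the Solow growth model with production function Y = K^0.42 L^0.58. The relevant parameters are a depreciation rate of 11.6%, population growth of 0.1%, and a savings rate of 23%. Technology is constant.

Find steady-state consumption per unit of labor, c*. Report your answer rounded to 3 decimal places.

At the steady state, Δk = 0, so s·k^α = (n + δ)·k.
Dividing both sides by k: k^(1−α) = s / (n + δ).
k^0.58 = 0.23 / (0.001 + 0.116) = 0.23 / 0.117 = 1.9658
k* = 1.9658^(1/0.58) ≈ 3.2070
y* = (k*)^α = 3.2070^0.42 ≈ 1.6314
c* = (1 − s)·y* = (1 − 0.23) × 1.6314 ≈ 1.2562

c* ≈ 1.256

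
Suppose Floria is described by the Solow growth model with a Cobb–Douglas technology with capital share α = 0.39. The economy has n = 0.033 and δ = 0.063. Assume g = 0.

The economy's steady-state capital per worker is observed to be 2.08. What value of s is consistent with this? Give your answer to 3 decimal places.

Steady state requires s·f(k) = (n + δ)·k, i.e. s·k^α = (n + δ)·k.
So s / (n + δ) = (k*)^(1−α) = 2.08^0.61 = 1.5632.
Therefore s = 1.5632 × (n + δ) = 1.5632 × 0.096 = 0.1501.

s ≈ 0.150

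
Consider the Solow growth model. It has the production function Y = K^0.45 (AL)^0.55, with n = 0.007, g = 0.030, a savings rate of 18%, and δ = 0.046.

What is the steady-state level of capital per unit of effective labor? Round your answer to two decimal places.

k* ≈ 4.09

At the steady state, Δk = 0, so s·k^α = (n + g + δ)·k.
Dividing both sides by k: k^(1−α) = s / (n + g + δ).
k^0.55 = 0.18 / (0.007 + 0.030 + 0.046) = 0.18 / 0.083 = 2.1687
k* = 2.1687^(1/0.55) ≈ 4.0857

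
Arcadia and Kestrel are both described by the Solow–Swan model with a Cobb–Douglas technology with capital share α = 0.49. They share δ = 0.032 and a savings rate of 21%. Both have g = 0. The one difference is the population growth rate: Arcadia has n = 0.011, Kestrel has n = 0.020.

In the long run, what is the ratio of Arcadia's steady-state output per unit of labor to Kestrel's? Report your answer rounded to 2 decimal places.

Steady-state y* = [s/(n + δ)]^(α/(1−α)), so the ratio is [ (s_A/(n + δ)_A) / (s_K/(n + δ)_K) ]^0.9608.
s_A/(n + δ)_A = 0.21/0.043 = 4.8837; s_K/(n + δ)_K = 0.21/0.052 = 4.0385.
Ratio = (4.8837/4.0385)^0.9608 = 1.2093^0.9608 ≈ 1.2003

ratio ≈ 1.20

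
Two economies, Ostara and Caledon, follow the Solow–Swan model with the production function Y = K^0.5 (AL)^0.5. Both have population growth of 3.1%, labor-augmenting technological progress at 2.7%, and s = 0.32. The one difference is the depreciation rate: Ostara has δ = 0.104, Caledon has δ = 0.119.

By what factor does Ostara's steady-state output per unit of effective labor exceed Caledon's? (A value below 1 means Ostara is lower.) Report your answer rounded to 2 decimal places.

Steady-state y* = [s/(n + g + δ)]^(α/(1−α)), so the ratio is [ (s_O/(n + g + δ)_O) / (s_C/(n + g + δ)_C) ]^1.
s_O/(n + g + δ)_O = 0.32/0.162 = 1.9753; s_C/(n + g + δ)_C = 0.32/0.177 = 1.8079.
Ratio = (1.9753/1.8079)^1 = 1.0926^1 ≈ 1.0926

ratio ≈ 1.09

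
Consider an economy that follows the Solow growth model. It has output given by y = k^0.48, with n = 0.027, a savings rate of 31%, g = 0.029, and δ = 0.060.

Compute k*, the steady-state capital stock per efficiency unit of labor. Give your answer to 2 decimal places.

Steady state requires s·f(k) = (n + g + δ)·k, i.e. s·k^α = (n + g + δ)·k.
Rearranging, k^(1−α) = s / (n + g + δ).
k^0.52 = 0.31 / (0.027 + 0.029 + 0.060) = 0.31 / 0.116 = 2.6724
k* = 2.6724^(1/0.52) ≈ 6.6216

k* ≈ 6.62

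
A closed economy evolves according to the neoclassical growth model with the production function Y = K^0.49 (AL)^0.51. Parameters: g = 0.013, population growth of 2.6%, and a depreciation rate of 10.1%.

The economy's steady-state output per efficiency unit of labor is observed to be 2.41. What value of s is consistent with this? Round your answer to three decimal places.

In steady state, investment equals break-even investment: s·k^α = (n + g + δ)·k.
Since y* = [s/(n + g + δ)]^(α/(1−α)), we have s/(n + g + δ) = (y*)^((1−α)/α) = 2.41^1.0408 = 2.4981.
Therefore s = 2.4981 × (n + g + δ) = 2.4981 × 0.140 = 0.3497.

s ≈ 0.350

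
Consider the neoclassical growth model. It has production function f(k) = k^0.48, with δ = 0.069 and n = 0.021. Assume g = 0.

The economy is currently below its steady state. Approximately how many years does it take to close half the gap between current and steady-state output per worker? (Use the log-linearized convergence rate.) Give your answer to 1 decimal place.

Near the steady state the convergence rate is λ = (1 − α)(n + δ).
λ = (1 − 0.48) × 0.090 = 0.52 × 0.090 = 0.0468
Half-life = ln 2 / λ = 0.6931 / 0.0468 ≈ 14.81 years

about 14.8 years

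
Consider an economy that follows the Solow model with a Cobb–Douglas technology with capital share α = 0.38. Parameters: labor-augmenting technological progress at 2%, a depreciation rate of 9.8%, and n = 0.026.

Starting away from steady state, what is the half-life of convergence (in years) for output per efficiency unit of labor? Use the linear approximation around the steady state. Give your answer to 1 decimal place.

Near the steady state the convergence rate is λ = (1 − α)(n + g + δ).
λ = (1 − 0.38) × 0.144 = 0.62 × 0.144 = 0.08928
Half-life = ln 2 / λ = 0.6931 / 0.08928 ≈ 7.76 years

about 7.8 years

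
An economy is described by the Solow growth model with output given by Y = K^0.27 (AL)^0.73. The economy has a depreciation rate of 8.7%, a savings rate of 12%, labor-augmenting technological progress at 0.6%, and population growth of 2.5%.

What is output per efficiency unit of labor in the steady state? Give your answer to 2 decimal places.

y* = 1.01

In steady state, investment equals break-even investment: s·k^α = (n + g + δ)·k.
Dividing both sides by k: k^(1−α) = s / (n + g + δ).
k^0.73 = 0.12 / (0.025 + 0.006 + 0.087) = 0.12 / 0.118 = 1.0169
k* = 1.0169^(1/0.73) ≈ 1.0232
y* = (k*)^α = 1.0232^0.27 ≈ 1.0062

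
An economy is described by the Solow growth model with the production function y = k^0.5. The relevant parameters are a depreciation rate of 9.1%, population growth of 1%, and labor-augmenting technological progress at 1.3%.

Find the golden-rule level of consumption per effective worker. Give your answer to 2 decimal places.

At the golden rule, f'(k) = n + g + δ, so α·k^(α−1) = n + g + δ and k_gold = (α/(n + g + δ))^(1/(1−α)).
k_gold = (0.5/0.114)^(1/0.5) = 4.3860^2 ≈ 19.2370
c_gold = f(k_gold) − (n + g + δ)·k_gold = 4.3860 − 0.114×19.2370 ≈ 2.1930

c_gold ≈ 2.19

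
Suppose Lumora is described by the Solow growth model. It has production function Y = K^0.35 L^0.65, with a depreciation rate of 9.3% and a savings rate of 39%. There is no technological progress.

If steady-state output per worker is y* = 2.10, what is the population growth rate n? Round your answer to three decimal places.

n ≈ 0.005

In steady state, investment equals break-even investment: s·k^α = (n + δ)·k.
Since y* = [s/(n + δ)]^(α/(1−α)), we have s/(n + δ) = (y*)^((1−α)/α) = 2.10^1.8571 = 3.9664.
Therefore n + δ = s / 3.9664 = 0.39 / 3.9664 = 0.0983, so n = 0.0983 − 0.093 = 0.0053.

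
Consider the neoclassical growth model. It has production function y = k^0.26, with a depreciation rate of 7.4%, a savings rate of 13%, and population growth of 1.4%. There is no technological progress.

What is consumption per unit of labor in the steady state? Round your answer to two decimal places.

At the steady state, Δk = 0, so s·k^α = (n + δ)·k.
Rearranging, k^(1−α) = s / (n + δ).
k^0.74 = 0.13 / (0.014 + 0.074) = 0.13 / 0.088 = 1.4773
k* = 1.4773^(1/0.74) ≈ 1.6944
y* = (k*)^α = 1.6944^0.26 ≈ 1.1469
c* = (1 − s)·y* = (1 − 0.13) × 1.1469 ≈ 0.9978

c* = 1.00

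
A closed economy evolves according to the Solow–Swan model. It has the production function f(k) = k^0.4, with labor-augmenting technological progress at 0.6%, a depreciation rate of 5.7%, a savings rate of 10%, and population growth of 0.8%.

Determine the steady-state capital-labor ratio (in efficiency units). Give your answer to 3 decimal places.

k* ≈ 1.770

At the steady state, Δk = 0, so s·k^α = (n + g + δ)·k.
Rearranging, k^(1−α) = s / (n + g + δ).
k^0.6 = 0.10 / (0.008 + 0.006 + 0.057) = 0.10 / 0.071 = 1.4085
k* = 1.4085^(1/0.6) ≈ 1.7698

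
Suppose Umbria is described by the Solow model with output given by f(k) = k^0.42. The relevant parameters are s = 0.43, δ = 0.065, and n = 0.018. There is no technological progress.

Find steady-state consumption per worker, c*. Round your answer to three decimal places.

c* ≈ 1.876

At the steady state, Δk = 0, so s·k^α = (n + δ)·k.
Dividing both sides by k: k^(1−α) = s / (n + δ).
k^0.58 = 0.43 / (0.018 + 0.065) = 0.43 / 0.083 = 5.1807
k* = 5.1807^(1/0.58) ≈ 17.0492
y* = (k*)^α = 17.0492^0.42 ≈ 3.2909
c* = (1 − s)·y* = (1 − 0.43) × 3.2909 ≈ 1.8758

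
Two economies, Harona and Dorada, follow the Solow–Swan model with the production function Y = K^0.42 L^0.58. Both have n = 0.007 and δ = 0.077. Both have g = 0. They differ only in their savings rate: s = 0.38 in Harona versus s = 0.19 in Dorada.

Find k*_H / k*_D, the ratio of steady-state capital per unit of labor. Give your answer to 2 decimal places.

Steady-state k* = [s/(n + δ)]^(1/(1−α)), so the ratio is [ (s_H/(n + δ)_H) / (s_D/(n + δ)_D) ]^1.7241.
s_H/(n + δ)_H = 0.38/0.084 = 4.5238; s_D/(n + δ)_D = 0.19/0.084 = 2.2619.
Ratio = (4.5238/2.2619)^1.7241 = 2.0000^1.7241 ≈ 3.3037

ratio ≈ 3.30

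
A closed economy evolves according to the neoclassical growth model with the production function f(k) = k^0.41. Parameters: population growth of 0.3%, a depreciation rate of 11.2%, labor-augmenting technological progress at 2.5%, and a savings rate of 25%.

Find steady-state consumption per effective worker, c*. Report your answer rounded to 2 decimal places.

At the steady state, Δk = 0, so s·k^α = (n + g + δ)·k.
Rearranging, k^(1−α) = s / (n + g + δ).
k^0.59 = 0.25 / (0.003 + 0.025 + 0.112) = 0.25 / 0.140 = 1.7857
k* = 1.7857^(1/0.59) ≈ 2.6717
y* = (k*)^α = 2.6717^0.41 ≈ 1.4962
c* = (1 − s)·y* = (1 − 0.25) × 1.4962 ≈ 1.1222

c* ≈ 1.12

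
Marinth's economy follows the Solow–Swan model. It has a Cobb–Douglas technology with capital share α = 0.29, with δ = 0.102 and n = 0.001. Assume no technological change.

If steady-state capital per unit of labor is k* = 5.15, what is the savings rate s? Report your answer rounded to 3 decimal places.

Steady state requires s·f(k) = (n + δ)·k, i.e. s·k^α = (n + δ)·k.
So s / (n + δ) = (k*)^(1−α) = 5.15^0.71 = 3.2017.
Therefore s = 3.2017 × (n + δ) = 3.2017 × 0.103 = 0.3298.

s ≈ 0.330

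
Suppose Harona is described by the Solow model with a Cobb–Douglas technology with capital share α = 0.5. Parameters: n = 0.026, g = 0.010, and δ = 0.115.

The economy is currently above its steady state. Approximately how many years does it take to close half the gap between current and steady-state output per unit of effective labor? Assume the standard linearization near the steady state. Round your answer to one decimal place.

half-life ≈ 9.2 years

Near the steady state the convergence rate is λ = (1 − α)(n + g + δ).
λ = (1 − 0.5) × 0.151 = 0.5 × 0.151 = 0.0755
Half-life = ln 2 / λ = 0.6931 / 0.0755 ≈ 9.18 years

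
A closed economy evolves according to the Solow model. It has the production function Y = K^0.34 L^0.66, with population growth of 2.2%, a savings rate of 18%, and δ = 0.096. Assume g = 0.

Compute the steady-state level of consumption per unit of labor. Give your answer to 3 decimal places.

Steady state requires s·f(k) = (n + δ)·k, i.e. s·k^α = (n + δ)·k.
Dividing both sides by k: k^(1−α) = s / (n + δ).
k^0.66 = 0.18 / (0.022 + 0.096) = 0.18 / 0.118 = 1.5254
k* = 1.5254^(1/0.66) ≈ 1.8961
y* = (k*)^α = 1.8961^0.34 ≈ 1.2430
c* = (1 − s)·y* = (1 − 0.18) × 1.2430 ≈ 1.0193

c* = 1.019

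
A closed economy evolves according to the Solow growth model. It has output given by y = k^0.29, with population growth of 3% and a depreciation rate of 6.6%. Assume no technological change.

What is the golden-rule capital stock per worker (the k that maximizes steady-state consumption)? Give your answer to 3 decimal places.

The golden rule sets f'(k) = n + δ, i.e. α·k^(α−1) = n + δ.
So k^(1−α) = α / (n + δ) = 0.29 / 0.096 = 3.0208.
k_gold = 3.0208^(1/0.71) ≈ 4.7449

k_gold ≈ 4.745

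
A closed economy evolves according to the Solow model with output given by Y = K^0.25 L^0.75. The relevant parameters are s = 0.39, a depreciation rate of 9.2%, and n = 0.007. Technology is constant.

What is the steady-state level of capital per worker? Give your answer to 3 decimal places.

In steady state, investment equals break-even investment: s·k^α = (n + δ)·k.
Rearranging, k^(1−α) = s / (n + δ).
k^0.75 = 0.39 / (0.007 + 0.092) = 0.39 / 0.099 = 3.9394
k* = 3.9394^(1/0.75) ≈ 6.2217

k* = 6.222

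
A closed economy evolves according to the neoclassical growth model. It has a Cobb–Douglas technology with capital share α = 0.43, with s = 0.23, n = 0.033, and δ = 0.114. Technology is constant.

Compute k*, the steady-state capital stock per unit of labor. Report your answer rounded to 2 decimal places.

Steady state requires s·f(k) = (n + δ)·k, i.e. s·k^α = (n + δ)·k.
Rearranging, k^(1−α) = s / (n + δ).
k^0.57 = 0.23 / (0.033 + 0.114) = 0.23 / 0.147 = 1.5646
k* = 1.5646^(1/0.57) ≈ 2.1931

k* ≈ 2.19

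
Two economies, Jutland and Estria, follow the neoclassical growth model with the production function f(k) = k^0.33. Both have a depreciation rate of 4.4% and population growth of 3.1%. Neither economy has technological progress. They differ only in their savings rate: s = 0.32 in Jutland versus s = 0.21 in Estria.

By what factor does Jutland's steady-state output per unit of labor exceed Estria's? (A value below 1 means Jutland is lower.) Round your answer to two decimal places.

y*_J / y*_E ≈ 1.23

Steady-state y* = [s/(n + δ)]^(α/(1−α)), so the ratio is [ (s_J/(n + δ)_J) / (s_E/(n + δ)_E) ]^0.4925.
s_J/(n + δ)_J = 0.32/0.075 = 4.2667; s_E/(n + δ)_E = 0.21/0.075 = 2.8000.
Ratio = (4.2667/2.8000)^0.4925 = 1.5238^0.4925 ≈ 1.2305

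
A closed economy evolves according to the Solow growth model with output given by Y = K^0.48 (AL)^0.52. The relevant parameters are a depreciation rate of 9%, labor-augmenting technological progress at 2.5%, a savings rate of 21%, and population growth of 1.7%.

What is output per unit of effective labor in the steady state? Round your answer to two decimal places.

y* = 1.54

In steady state, investment equals break-even investment: s·k^α = (n + g + δ)·k.
Rearranging, k^(1−α) = s / (n + g + δ).
k^0.52 = 0.21 / (0.017 + 0.025 + 0.090) = 0.21 / 0.132 = 1.5909
k* = 1.5909^(1/0.52) ≈ 2.4422
y* = (k*)^α = 2.4422^0.48 ≈ 1.5351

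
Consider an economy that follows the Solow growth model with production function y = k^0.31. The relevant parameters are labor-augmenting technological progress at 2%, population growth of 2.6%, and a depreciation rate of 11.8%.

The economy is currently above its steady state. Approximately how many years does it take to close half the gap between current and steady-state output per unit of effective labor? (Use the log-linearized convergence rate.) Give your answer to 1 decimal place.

about 6.1 years

Near the steady state the convergence rate is λ = (1 − α)(n + g + δ).
λ = (1 − 0.31) × 0.164 = 0.69 × 0.164 = 0.11316
Half-life = ln 2 / λ = 0.6931 / 0.11316 ≈ 6.12 years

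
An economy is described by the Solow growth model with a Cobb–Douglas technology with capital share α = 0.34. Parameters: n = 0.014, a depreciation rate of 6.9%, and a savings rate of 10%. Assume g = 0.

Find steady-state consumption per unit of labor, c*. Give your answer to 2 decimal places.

Steady state requires s·f(k) = (n + δ)·k, i.e. s·k^α = (n + δ)·k.
Dividing both sides by k: k^(1−α) = s / (n + δ).
k^0.66 = 0.10 / (0.014 + 0.069) = 0.10 / 0.083 = 1.2048
k* = 1.2048^(1/0.66) ≈ 1.3262
y* = (k*)^α = 1.3262^0.34 ≈ 1.1007
c* = (1 − s)·y* = (1 − 0.10) × 1.1007 ≈ 0.9906

c* ≈ 0.99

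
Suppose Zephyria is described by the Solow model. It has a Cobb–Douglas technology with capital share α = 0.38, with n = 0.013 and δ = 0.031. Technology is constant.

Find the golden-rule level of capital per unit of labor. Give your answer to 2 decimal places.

The golden rule sets f'(k) = n + δ, i.e. α·k^(α−1) = n + δ.
So k^(1−α) = α / (n + δ) = 0.38 / 0.044 = 8.6364.
k_gold = 8.6364^(1/0.62) ≈ 32.3753

k_gold ≈ 32.38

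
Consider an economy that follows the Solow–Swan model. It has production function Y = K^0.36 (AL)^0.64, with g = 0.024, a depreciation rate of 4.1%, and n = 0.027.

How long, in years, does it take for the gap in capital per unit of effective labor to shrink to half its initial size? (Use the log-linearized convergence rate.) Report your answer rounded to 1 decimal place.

Near the steady state the convergence rate is λ = (1 − α)(n + g + δ).
λ = (1 − 0.36) × 0.092 = 0.64 × 0.092 = 0.05888
Half-life = ln 2 / λ = 0.6931 / 0.05888 ≈ 11.77 years

t_½ ≈ 11.8 years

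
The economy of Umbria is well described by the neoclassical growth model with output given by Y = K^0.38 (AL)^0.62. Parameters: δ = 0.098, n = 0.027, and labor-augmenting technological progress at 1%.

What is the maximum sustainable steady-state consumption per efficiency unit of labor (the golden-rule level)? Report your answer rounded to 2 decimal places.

c_gold ≈ 1.17

At the golden rule, f'(k) = n + g + δ, so α·k^(α−1) = n + g + δ and k_gold = (α/(n + g + δ))^(1/(1−α)).
k_gold = (0.38/0.135)^(1/0.62) = 2.8148^1.6129 ≈ 5.3078
c_gold = f(k_gold) − (n + g + δ)·k_gold = 1.8857 − 0.135×5.3078 ≈ 1.1691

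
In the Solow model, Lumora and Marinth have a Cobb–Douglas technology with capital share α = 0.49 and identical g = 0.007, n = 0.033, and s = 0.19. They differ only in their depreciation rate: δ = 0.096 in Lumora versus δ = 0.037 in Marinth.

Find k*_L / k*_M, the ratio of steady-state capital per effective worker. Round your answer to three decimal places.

ratio ≈ 0.328

Steady-state k* = [s/(n + g + δ)]^(1/(1−α)), so the ratio is [ (s_L/(n + g + δ)_L) / (s_M/(n + g + δ)_M) ]^1.9608.
s_L/(n + g + δ)_L = 0.19/0.136 = 1.3971; s_M/(n + g + δ)_M = 0.19/0.077 = 2.4675.
Ratio = (1.3971/2.4675)^1.9608 = 0.5662^1.9608 ≈ 0.3278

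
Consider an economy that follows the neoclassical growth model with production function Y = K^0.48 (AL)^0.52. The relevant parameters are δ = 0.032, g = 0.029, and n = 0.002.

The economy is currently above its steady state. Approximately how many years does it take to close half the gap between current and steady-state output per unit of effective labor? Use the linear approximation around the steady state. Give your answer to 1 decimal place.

about 21.2 years

Near the steady state the convergence rate is λ = (1 − α)(n + g + δ).
λ = (1 − 0.48) × 0.063 = 0.52 × 0.063 = 0.03276
Half-life = ln 2 / λ = 0.6931 / 0.03276 ≈ 21.16 years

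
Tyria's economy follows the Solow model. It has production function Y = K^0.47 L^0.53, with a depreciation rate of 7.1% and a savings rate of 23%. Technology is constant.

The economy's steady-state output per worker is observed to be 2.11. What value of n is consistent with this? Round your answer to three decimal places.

n ≈ 0.028

At the steady state, Δk = 0, so s·k^α = (n + δ)·k.
Since y* = [s/(n + δ)]^(α/(1−α)), we have s/(n + δ) = (y*)^((1−α)/α) = 2.11^1.1277 = 2.3211.
Therefore n + δ = s / 2.3211 = 0.23 / 2.3211 = 0.0991, so n = 0.0991 − 0.071 = 0.0281.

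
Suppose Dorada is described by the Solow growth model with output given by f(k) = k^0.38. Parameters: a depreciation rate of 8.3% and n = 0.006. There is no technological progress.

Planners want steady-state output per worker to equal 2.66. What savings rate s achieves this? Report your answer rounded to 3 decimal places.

At the steady state, Δk = 0, so s·k^α = (n + δ)·k.
Since y* = [s/(n + δ)]^(α/(1−α)), we have s/(n + δ) = (y*)^((1−α)/α) = 2.66^1.6316 = 4.9344.
Therefore s = 4.9344 × (n + δ) = 4.9344 × 0.089 = 0.4392.

s ≈ 0.439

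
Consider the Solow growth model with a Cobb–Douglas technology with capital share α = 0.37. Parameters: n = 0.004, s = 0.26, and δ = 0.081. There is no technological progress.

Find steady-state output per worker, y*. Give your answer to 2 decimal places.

y* = 1.93

In steady state, investment equals break-even investment: s·k^α = (n + δ)·k.
Rearranging, k^(1−α) = s / (n + δ).
k^0.63 = 0.26 / (0.004 + 0.081) = 0.26 / 0.085 = 3.0588
k* = 3.0588^(1/0.63) ≈ 5.8982
y* = (k*)^α = 5.8982^0.37 ≈ 1.9283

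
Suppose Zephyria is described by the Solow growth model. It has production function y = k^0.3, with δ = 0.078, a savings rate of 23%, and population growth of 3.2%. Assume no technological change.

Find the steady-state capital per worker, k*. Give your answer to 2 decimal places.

In steady state, investment equals break-even investment: s·k^α = (n + δ)·k.
Dividing both sides by k: k^(1−α) = s / (n + δ).
k^0.7 = 0.23 / (0.032 + 0.078) = 0.23 / 0.110 = 2.0909
k* = 2.0909^(1/0.7) ≈ 2.8683

k* = 2.87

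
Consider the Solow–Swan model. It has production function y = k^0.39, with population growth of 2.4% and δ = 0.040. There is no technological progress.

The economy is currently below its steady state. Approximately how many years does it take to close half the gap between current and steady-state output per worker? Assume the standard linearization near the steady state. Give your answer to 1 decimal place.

Near the steady state the convergence rate is λ = (1 − α)(n + δ).
λ = (1 − 0.39) × 0.064 = 0.61 × 0.064 = 0.03904
Half-life = ln 2 / λ = 0.6931 / 0.03904 ≈ 17.75 years

half-life ≈ 17.8 years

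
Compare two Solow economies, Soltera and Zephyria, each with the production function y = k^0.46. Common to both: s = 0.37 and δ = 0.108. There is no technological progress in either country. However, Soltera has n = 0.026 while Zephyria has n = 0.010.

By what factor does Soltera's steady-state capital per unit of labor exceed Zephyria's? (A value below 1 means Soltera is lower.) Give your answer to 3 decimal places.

Steady-state k* = [s/(n + δ)]^(1/(1−α)), so the ratio is [ (s_S/(n + δ)_S) / (s_Z/(n + δ)_Z) ]^1.8519.
s_S/(n + δ)_S = 0.37/0.134 = 2.7612; s_Z/(n + δ)_Z = 0.37/0.118 = 3.1356.
Ratio = (2.7612/3.1356)^1.8519 = 0.8806^1.8519 ≈ 0.7902

ratio ≈ 0.790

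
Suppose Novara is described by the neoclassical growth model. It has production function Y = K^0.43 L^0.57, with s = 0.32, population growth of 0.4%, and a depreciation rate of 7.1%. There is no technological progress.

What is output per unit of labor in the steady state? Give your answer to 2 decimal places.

y* = 2.99

Steady state requires s·f(k) = (n + δ)·k, i.e. s·k^α = (n + δ)·k.
Rearranging, k^(1−α) = s / (n + δ).
k^0.57 = 0.32 / (0.004 + 0.071) = 0.32 / 0.075 = 4.2667
k* = 4.2667^(1/0.57) ≈ 12.7475
y* = (k*)^α = 12.7475^0.43 ≈ 2.9877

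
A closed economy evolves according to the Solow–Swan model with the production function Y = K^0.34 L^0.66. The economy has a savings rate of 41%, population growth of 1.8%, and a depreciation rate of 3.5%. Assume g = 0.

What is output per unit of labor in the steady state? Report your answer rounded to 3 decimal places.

y* = 2.869

Steady state requires s·f(k) = (n + δ)·k, i.e. s·k^α = (n + δ)·k.
Rearranging, k^(1−α) = s / (n + δ).
k^0.66 = 0.41 / (0.018 + 0.035) = 0.41 / 0.053 = 7.7358
k* = 7.7358^(1/0.66) ≈ 22.1932
y* = (k*)^α = 22.1932^0.34 ≈ 2.8689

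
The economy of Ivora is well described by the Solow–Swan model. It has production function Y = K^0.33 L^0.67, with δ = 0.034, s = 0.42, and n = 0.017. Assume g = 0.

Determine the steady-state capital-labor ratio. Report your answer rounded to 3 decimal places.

k* ≈ 23.264

In steady state, investment equals break-even investment: s·k^α = (n + δ)·k.
Dividing both sides by k: k^(1−α) = s / (n + δ).
k^0.67 = 0.42 / (0.017 + 0.034) = 0.42 / 0.051 = 8.2353
k* = 8.2353^(1/0.67) ≈ 23.2641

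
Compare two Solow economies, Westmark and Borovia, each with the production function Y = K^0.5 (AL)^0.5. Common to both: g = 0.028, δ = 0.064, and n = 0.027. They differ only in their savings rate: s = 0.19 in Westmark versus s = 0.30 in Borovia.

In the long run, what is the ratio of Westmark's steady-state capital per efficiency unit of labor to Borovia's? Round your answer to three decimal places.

Steady-state k* = [s/(n + g + δ)]^(1/(1−α)), so the ratio is [ (s_W/(n + g + δ)_W) / (s_B/(n + g + δ)_B) ]^2.
s_W/(n + g + δ)_W = 0.19/0.119 = 1.5966; s_B/(n + g + δ)_B = 0.30/0.119 = 2.5210.
Ratio = (1.5966/2.5210)^2 = 0.6333^2 ≈ 0.4011

k*_W / k*_B ≈ 0.401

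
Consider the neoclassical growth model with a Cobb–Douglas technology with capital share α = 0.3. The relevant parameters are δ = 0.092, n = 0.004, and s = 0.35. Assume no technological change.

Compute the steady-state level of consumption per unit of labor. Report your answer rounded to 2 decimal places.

Steady state requires s·f(k) = (n + δ)·k, i.e. s·k^α = (n + δ)·k.
Dividing both sides by k: k^(1−α) = s / (n + δ).
k^0.7 = 0.35 / (0.004 + 0.092) = 0.35 / 0.096 = 3.6458
k* = 3.6458^(1/0.7) ≈ 6.3469
y* = (k*)^α = 6.3469^0.3 ≈ 1.7409
c* = (1 − s)·y* = (1 − 0.35) × 1.7409 ≈ 1.1316

c* ≈ 1.13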